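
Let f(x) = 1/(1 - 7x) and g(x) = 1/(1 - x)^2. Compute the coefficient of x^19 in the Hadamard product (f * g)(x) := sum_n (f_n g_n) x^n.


f has coefficients f_k = 7^k. For g = 1/(1 - x)^2 the coefficient is g_k = C(k + 1, 1) = k + 1. The Hadamard coefficient is (f * g)_k = 7^k * (k + 1).
For k = 19: 7^19 * 20 = 11398895185373143 * 20 = 227977903707462860.

227977903707462860


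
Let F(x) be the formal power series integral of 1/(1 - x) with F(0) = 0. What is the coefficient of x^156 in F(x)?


1/(1 - x) = sum_{k>=0} x^k. Integrating termwise and using F(0) = 0 gives
F(x) = sum_{k>=0} x^(k+1) / (k+1) = sum_{m>=1} x^m / m = -ln(1 - x).
So the coefficient of x^156 is 1/156 = 1/156.

1/156


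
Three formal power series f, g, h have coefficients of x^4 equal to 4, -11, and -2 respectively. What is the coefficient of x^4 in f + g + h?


Series addition is componentwise:
4 + -11 + -2
= -9

-9


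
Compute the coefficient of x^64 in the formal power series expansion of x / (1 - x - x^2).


Let f(x) = sum_{k>=0} a_k x^k. Multiplying f(x) * (1 - x - x^2) = x and matching coefficients gives a_0 = 0, a_1 = 1, and a_k = a_{k-1} + a_{k-2} for k >= 2. These are the Fibonacci numbers F_k.
Iterating from F_0 = 0, F_1 = 1:
F_0=0, F_1=1, F_2=1, F_3=2, F_4=3, F_5=5, F_6=8, F_7=13, F_8=21, F_9=34, ...
F_64 = 10610209857723.

10610209857723


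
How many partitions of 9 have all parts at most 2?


Using the generating function (1-x)^(-1)(1-x^2)^(-1),
the coefficient of x^9 counts these restricted partitions.
Result = 5

5


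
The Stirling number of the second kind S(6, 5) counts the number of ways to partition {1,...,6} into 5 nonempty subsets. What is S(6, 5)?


Using the explicit formula S(n,k) = (1/k!) sum_{j=0}^{k} (-1)^(k-j) C(k,j) j^n:
S(6, 5) = 15
Equivalently, S(n,k) is n! times the coefficient of x^n in the EGF (e^x - 1)^k / k!.

15


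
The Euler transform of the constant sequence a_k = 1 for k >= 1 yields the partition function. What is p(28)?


The Euler transform converts the sequence a_k = 1 into the number of integer partitions.
Using the recurrence or dynamic programming:
p(28) = 3718

3718


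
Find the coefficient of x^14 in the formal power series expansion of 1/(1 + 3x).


Write 1/(1 + c x) = 1/(1 - (-c) x) and apply the geometric-series identity
1/(1 - y) = sum_{k>=0} y^k to get 1/(1 + c x) = sum_{k>=0} (-c)^k x^k.
So the coefficient of x^k is (-c)^k = (-1)^k * c^k.
Here c = 3 and k = 14:
(-3)^14 = 1 * 4782969 = 4782969

4782969


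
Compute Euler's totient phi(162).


phi(n) counts integers in [1, n] coprime to n. Using the multiplicative formula phi(n) = n * prod_{p | n} (1 - 1/p):
162 = 2 * 3^4, so
phi(162) = 162 * (1 - 1/2) * (1 - 1/3) = 54.

54


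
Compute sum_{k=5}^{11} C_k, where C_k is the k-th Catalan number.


C_5 through C_11: 42, 132, 429, 1430, 4862, 16796, 58786
Sum = 42 + 132 + 429 + 1430 + 4862 + 16796 + 58786
= 82477

82477


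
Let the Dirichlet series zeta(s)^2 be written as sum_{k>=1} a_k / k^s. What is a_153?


The Dirichlet convolution of the constant function 1 with itself gives (1 * 1)(k) = sum_{d | k} 1 = d(k), the number of positive divisors of k.
Since zeta(s) = sum_{k>=1} 1/k^s, we have zeta(s)^2 = sum_{k>=1} d(k)/k^s, so a_k = d(k).
For k = 153: the divisors are 1, 3, 9, 17, 51, 153.
Count = 6.

6


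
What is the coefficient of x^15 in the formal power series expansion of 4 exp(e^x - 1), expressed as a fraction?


exp(e^x - 1) is the exponential generating function for the Bell numbers Bell_k: exp(e^x - 1) = sum_{k>=0} Bell_k x^k / k!.
So the coefficient of x^15 in 4 exp(e^x - 1) is 4 Bell_15 / 15!.
Computing: Bell_15 = 1382958545 and 15! = 1307674368000, giving
4 * 1382958545/1307674368000 = 276591709/65383718400.

276591709/65383718400


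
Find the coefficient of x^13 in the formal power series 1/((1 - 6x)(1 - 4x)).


By partial fractions or Cauchy convolution:
The coefficient equals sum_{k=0}^{13} 6^k * 4^(13-k).
= 39047864320

39047864320


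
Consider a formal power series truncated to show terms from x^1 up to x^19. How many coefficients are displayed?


From x^1 to x^19 inclusive, the count is 19 - 1 + 1 = 19.

19


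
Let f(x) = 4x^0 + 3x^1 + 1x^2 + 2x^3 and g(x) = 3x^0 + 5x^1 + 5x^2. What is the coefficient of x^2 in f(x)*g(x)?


Cauchy product at x^2:
4*5 + 3*5 + 1*3
= 38

38


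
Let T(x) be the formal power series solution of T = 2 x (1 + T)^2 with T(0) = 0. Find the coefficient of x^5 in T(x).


Apply the Lagrange inversion formula: if T = 2 x * phi(T) with phi(t) = (1 + t)^2, then [x^n] T = 2^n * (1/n) [t^(n-1)] phi(t)^n = 2^n * (1/n) [t^(n-1)] (1 + t)^(2n) = 2^n * (1/n) C(2n, n-1).
Using the identity C(2n, n-1) = C(2n, n) * n / (n+1), the unscaled factor equals C(2n, n) / (n+1) = C_n, the n-th Catalan number.
For n = 5: C_5 = C(10, 5) / 6 = 252/6 = 42.
With the 2^5 = 32 factor, the coefficient is 32 * 42 = 1344.

1344


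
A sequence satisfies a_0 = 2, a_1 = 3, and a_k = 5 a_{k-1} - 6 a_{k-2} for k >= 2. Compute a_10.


The characteristic equation is t^2 - 5 t + 6 = 0, with roots r_1 = 3 and r_2 = 2 (so c_1 = r_1 + r_2, c_2 = -r_1 r_2 as required).
One can use the closed form a_n = A r_1^n + B r_2^n, but direct iteration is more reliable:
a_0 = 2, a_1 = 3, a_2 = 3, a_3 = -3, a_4 = -33, a_5 = -147, a_6 = -537, a_7 = -1803, a_8 = -5793, a_9 = -18147, a_10 = -55977.
So a_10 = -55977.

-55977


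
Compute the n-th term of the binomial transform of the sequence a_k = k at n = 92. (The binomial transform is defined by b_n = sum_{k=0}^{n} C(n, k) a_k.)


With a_k = k, b_n = sum_{k=0}^{n} C(n, k) k. Using k * C(n, k) = n * C(n-1, k-1) gives b_n = n * sum_{k>=1} C(n-1, k-1) = n * 2^(n-1).
For n = 92: 92 * 2^91 = 92 * 2475880078570760549798248448 = 227780967228509970581438857216.

227780967228509970581438857216


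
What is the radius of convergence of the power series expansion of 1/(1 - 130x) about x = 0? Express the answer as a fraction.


Expanding 1/(1 - 130x) = sum_{k>=0} 130^k x^k, the series converges when |130x| < 1, i.e., |x| < 1/130.
So the radius of convergence is 1/130 = 1/130.

1/130


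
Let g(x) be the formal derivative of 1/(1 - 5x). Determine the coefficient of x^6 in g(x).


Differentiate termwise: d/dx sum_{k>=0} 5^k x^k = sum_{k>=1} k 5^k x^(k-1) = sum_{j>=0} (j+1) 5^(j+1) x^j.
Equivalently, d/dx [1/(1 - 5x)] = 5/(1 - 5x)^2.
For j = 6: 7 * 5^7 = 7 * 78125 = 546875.

546875


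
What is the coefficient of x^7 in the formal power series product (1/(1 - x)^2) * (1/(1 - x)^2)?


Combine the factors: (1/(1 - x)^2) * (1/(1 - x)^2) = 1/(1 - x)^4.
Then use 1/(1 - x)^r = sum_{k>=0} C(k + r - 1, r - 1) x^k with r = 4 and k = 7:
C(10, 3) = 120.

120


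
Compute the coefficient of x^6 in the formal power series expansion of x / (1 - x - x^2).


Let f(x) = sum_{k>=0} a_k x^k. Multiplying f(x) * (1 - x - x^2) = x and matching coefficients gives a_0 = 0, a_1 = 1, and a_k = a_{k-1} + a_{k-2} for k >= 2. These are the Fibonacci numbers F_k.
Iterating from F_0 = 0, F_1 = 1:
F_0=0, F_1=1, F_2=1, F_3=2, F_4=3, F_5=5, F_6=8
F_6 = 8.

8


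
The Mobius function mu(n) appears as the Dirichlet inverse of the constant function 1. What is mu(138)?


138 = 2 * 3 * 23 (all distinct primes).
mu(138) = (-1)^3 = -1

-1


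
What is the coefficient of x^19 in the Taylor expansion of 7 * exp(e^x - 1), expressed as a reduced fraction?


exp(e^x - 1) = sum_{k>=0} Bell_k x^k / k!, where Bell_k is the k-th Bell number.
So the coefficient of x^19 is 7 * Bell_19 / 19!.
Computing: Bell_19 = 5832742205057 and 19! = 121645100408832000, giving
7 * 5832742205057/121645100408832000 = 5832742205057/17377871486976000.

5832742205057/17377871486976000


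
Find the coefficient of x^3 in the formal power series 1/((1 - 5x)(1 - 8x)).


By partial fractions or Cauchy convolution:
The coefficient equals sum_{k=0}^{3} 5^k * 8^(3-k).
= 1157

1157


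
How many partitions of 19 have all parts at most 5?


Using the generating function (1-x)^(-1)(1-x^2)^(-1)...(1-x^5)^(-1),
the coefficient of x^19 counts these restricted partitions.
Result = 164

164


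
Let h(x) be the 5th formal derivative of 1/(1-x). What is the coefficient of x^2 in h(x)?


Differentiating 5 times: d^5/dx^5 [1/(1-x)] = 5!/(1-x)^6.
The expansion 1/(1-x)^6 = sum_{k>=0} C(k+5, 5) x^k, so the coefficient of x^n in 5!/(1-x)^6 is 5! * C(n+5, 5).
For n = 2: 120 * C(7, 5) = 120 * 21 = 2520

2520


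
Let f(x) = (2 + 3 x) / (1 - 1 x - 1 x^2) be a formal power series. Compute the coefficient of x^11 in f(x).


Write f(x) = sum_{k>=0} a_k x^k. Multiplying both sides by 1 - 1 x - 1 x^2 gives
(1 - 1 x - 1 x^2) sum_{k>=0} a_k x^k = 2 + 3 x.
Matching coefficients:
 x^0: a_0 = 2
 x^1: a_1 - 1 a_0 = 3  =>  a_1 = 1*2 + 3 = 5
 x^k (k >= 2): a_k = 1 a_{k-1} + 1 a_{k-2}.
Iterating: a_2 = 7, a_3 = 12, a_4 = 19, a_5 = 31, a_6 = 50, a_7 = 81, a_8 = 131, a_9 = 212, a_10 = 343, a_11 = 555.
So the coefficient of x^11 is 555.

555


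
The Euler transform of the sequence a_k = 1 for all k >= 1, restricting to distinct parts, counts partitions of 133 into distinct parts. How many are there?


Partitions of 133 into distinct parts can be computed via generating function.
Product (1+x)(1+x^2)(1+x^3)...
The coefficient of x^133 = 5802008

5802008


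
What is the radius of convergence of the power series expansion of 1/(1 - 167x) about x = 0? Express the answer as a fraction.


Expanding 1/(1 - 167x) = sum_{k>=0} 167^k x^k, the series converges when |167x| < 1, i.e., |x| < 1/167.
So the radius of convergence is 1/167 = 1/167.

1/167


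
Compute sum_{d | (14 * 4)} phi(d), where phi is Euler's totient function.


First, 14 * 4 = 56. One classical identity is sum_{d | n} phi(d) = n (each k in [1, n] has a unique gcd with n, and among the k's with gcd(k, n) = n/d there are phi(d) of them). So the sum equals 56. We also verify directly:
Divisors of 56: 1, 2, 4, 7, 8, 14, 28, 56.
phi values: 1, 1, 2, 6, 4, 6, 12, 24.
Sum = 56.

56


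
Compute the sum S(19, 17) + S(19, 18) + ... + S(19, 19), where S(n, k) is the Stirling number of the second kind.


By definition, S(n, k) counts partitions of an n-set into exactly k nonempty blocks.
Computing row n = 19 for k = 17..19:
S(19, k): 12597, 171, 1
Sum = 12769.

12769


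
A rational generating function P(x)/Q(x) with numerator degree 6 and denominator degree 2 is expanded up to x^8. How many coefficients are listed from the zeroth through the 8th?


Expanding up to x^8 gives the coefficients for x^0, x^1, ..., x^8.
That is 8 + 1 = 9 coefficients in total.

9


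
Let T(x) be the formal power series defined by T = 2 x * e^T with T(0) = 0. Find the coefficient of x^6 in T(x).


Apply the Lagrange inversion formula: if T = 2 x * phi(T) with phi(t) = e^t, then
[x^n] T = 2^n * (1/n) [t^(n-1)] phi(t)^n = 2^n * (1/n) [t^(n-1)] e^(n t) = 2^n * (1/n) * n^(n-1) / (n-1)! = 2^n * n^(n-1) / n!.
When c = 1 this is the Cayley count of rooted labeled trees on n vertices, divided by n!.
For n = 6: 2^6 * 6^5 / 6! = 64 * 7776/720 = 3456/5.

3456/5


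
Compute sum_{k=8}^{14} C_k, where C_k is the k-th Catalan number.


C_8 through C_14: 1430, 4862, 16796, 58786, 208012, 742900, 2674440
Sum = 1430 + 4862 + 16796 + 58786 + 208012 + 742900 + 2674440
= 3707226

3707226


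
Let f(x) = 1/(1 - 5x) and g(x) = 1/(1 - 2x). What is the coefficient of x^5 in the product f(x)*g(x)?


The coefficient of x^n in f*g is the Cauchy product: sum_{k=0}^{n} a^k * b^(n-k).
With a=5, b=2, n=5:
sum_{k=0}^{5} 5^k * 2^(5-k)
= 5187

5187


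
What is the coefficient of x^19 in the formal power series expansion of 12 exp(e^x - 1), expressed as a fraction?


exp(e^x - 1) is the exponential generating function for the Bell numbers Bell_k: exp(e^x - 1) = sum_{k>=0} Bell_k x^k / k!.
So the coefficient of x^19 in 12 exp(e^x - 1) is 12 Bell_19 / 19!.
Computing: Bell_19 = 5832742205057 and 19! = 121645100408832000, giving
12 * 5832742205057/121645100408832000 = 5832742205057/10137091700736000.

5832742205057/10137091700736000


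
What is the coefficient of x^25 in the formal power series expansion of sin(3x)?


The Maclaurin series is sin(t) = sum_{k>=0} (-1)^k t^(2k+1) / (2k+1)!, so substituting t = 3x, only odd powers of x are nonzero, with coefficient of x^(2k+1) equal to (-1)^k 3^(2k+1) / (2k+1)!.
Write 25 = 2*12 + 1, giving the coefficient (-1)^12 * 3^25 / 25! = 847288609443/15511210043330985984000000 = 14348907/262683704098816000000.

14348907/262683704098816000000


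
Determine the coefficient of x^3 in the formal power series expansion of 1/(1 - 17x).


The geometric series identity gives 1/(1 - c x) = sum_{k>=0} c^k x^k, so the coefficient of x^k is c^k.
Here c = 17 and k = 3.
Computing: 17^3 = 4913

4913


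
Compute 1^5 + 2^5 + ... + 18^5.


This power sum has a closed form given by Faulhaber's formula
sum_{k=1}^{m} k^p = (1 / (p + 1)) * sum_{j=0}^{p} C(p + 1, j) B_j m^(p + 1 - j),
but for small m direct computation is fastest:
1 + 32 + 243 + 1024 + 3125 + 7776 + 16807 + 32768 + 59049 + 100000 + 161051 + 248832 + 371293 + 537824 + 759375 + 1048576 + 1419857 + 1889568 = 6657201.

6657201


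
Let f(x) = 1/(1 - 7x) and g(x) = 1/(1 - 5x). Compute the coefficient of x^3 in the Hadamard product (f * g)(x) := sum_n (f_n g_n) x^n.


f has coefficients f_k = 7^k and g has coefficients g_k = 5^k, so the Hadamard product has coefficient (f*g)_k = 7^k * 5^k = 35^k.
For k = 3: 35^3 = 42875.

42875


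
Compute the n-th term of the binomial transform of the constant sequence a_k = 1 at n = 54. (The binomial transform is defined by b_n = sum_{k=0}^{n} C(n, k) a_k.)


With a_k = 1 for all k, b_n = sum_{k=0}^{n} C(n, k) = 2^n by the binomial theorem.
For n = 54: 2^54 = 18014398509481984.

18014398509481984


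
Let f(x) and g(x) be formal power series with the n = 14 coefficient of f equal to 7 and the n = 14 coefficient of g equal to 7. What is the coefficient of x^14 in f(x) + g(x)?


Addition of formal power series is termwise.
The coefficient of x^14 in f + g = 7 + 7
= 14

14


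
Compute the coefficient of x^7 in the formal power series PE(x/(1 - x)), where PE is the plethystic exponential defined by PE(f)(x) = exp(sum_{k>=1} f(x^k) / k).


For f(x) = x/(1 - x) we have
sum_{k>=1} f(x^k) / k = sum_{k>=1} (1/k) * x^k / (1 - x^k) = sum_{k, m >= 1} x^(k m) / k,
which after exponentiating simplifies to
PE(x/(1 - x)) = prod_{k>=1} 1 / (1 - x^k).
This is the generating function for the partition function p(n), so the coefficient of x^7 is p(7).
Computing p(7) by dynamic programming over parts 1, 2, ..., 7: p(7) = 15.

15


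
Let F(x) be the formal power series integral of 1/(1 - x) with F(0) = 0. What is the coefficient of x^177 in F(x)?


1/(1 - x) = sum_{k>=0} x^k. Integrating termwise and using F(0) = 0 gives
F(x) = sum_{k>=0} x^(k+1) / (k+1) = sum_{m>=1} x^m / m = -ln(1 - x).
So the coefficient of x^177 is 1/177 = 1/177.

1/177


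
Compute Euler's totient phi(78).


phi(n) counts integers in [1, n] coprime to n. Using the multiplicative formula phi(n) = n * prod_{p | n} (1 - 1/p):
78 = 2 * 3 * 13, so
phi(78) = 78 * (1 - 1/2) * (1 - 1/3) * (1 - 1/13) = 24.

24


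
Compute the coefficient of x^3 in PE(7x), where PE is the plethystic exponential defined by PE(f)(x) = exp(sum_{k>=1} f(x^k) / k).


With f(x) = 7x, the exponent is sum_{k>=1} 7 x^k / k = 7 * (-ln(1 - x)). Exponentiating:
PE(7x) = exp(-7 ln(1 - x)) = 1/(1 - x)^7.
By the negative binomial expansion, [x^n] 1/(1 - x)^7 = C(n + 6, 6).
For n = 3: C(9, 6) = 84.

84


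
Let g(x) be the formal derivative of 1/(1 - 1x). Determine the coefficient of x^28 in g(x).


Differentiate termwise: d/dx sum_{k>=0} 1^k x^k = sum_{k>=1} k 1^k x^(k-1) = sum_{j>=0} (j+1) 1^(j+1) x^j.
Equivalently, d/dx [1/(1 - 1x)] = 1/(1 - 1x)^2.
For j = 28: 29 * 1^29 = 29 * 1 = 29.

29


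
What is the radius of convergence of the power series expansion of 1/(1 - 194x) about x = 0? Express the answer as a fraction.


Expanding 1/(1 - 194x) = sum_{k>=0} 194^k x^k, the series converges when |194x| < 1, i.e., |x| < 1/194.
So the radius of convergence is 1/194 = 1/194.

1/194


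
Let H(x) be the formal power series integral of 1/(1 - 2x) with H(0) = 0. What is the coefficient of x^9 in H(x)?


1/(1 - 2x) = sum_{k>=0} 2^k x^k. Integrating termwise with H(0) = 0:
H(x) = sum_{k>=0} 2^k x^(k+1) / (k+1) = sum_{m>=1} 2^(m-1) x^m / m.
For m = 9: 2^8/9 = 256/9 = 256/9.

256/9


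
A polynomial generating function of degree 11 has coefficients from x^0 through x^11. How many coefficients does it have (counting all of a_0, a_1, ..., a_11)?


A polynomial of degree 11 takes the form a_0 + a_1 x + ... + a_11 x^11.
The number of coefficients is 11 + 1 = 12.

12


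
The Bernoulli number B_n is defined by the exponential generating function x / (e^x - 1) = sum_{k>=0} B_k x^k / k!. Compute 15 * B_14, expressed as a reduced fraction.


Bernoulli numbers can also be computed recursively via B_0 = 1 and sum_{j=0}^{m} C(m+1, j) B_j = 0 for m >= 1. Odd-index Bernoulli numbers vanish for k >= 3.
Computing B_14 = 7/6, so 15 * B_14 = 15 * 7/6 = 35/2.

35/2


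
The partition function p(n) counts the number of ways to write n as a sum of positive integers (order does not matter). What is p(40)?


Using the generating function prod_{k>=1} 1/(1-x^k), we compute p(40).
By dynamic programming over parts 1 through 40:
p(40) = 37338

37338


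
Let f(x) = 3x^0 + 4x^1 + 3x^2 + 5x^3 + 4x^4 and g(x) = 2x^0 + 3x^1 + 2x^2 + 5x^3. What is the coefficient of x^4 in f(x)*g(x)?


Cauchy product at x^4:
4*5 + 3*2 + 5*3 + 4*2
= 49

49


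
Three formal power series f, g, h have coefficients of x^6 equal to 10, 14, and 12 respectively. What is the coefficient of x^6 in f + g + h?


Series addition is componentwise:
10 + 14 + 12
= 36

36


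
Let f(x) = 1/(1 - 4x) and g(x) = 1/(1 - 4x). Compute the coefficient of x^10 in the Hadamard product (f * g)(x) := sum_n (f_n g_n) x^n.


f has coefficients f_k = 4^k and g has coefficients g_k = 4^k, so the Hadamard product has coefficient (f*g)_k = 4^k * 4^k = 16^k.
For k = 10: 16^10 = 1099511627776.

1099511627776


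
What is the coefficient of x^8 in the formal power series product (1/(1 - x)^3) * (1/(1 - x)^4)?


Combine the factors: (1/(1 - x)^3) * (1/(1 - x)^4) = 1/(1 - x)^7.
Then use 1/(1 - x)^r = sum_{k>=0} C(k + r - 1, r - 1) x^k with r = 7 and k = 8:
C(14, 6) = 3003.

3003


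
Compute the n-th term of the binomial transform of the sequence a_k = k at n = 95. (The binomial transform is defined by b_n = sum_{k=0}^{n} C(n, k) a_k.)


With a_k = k, b_n = sum_{k=0}^{n} C(n, k) k. Using k * C(n, k) = n * C(n-1, k-1) gives b_n = n * sum_{k>=1} C(n-1, k-1) = n * 2^(n-1).
For n = 95: 95 * 2^94 = 95 * 19807040628566084398385987584 = 1881668859713778017846668820480.

1881668859713778017846668820480


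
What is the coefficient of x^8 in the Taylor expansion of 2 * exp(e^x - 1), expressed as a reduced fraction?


exp(e^x - 1) = sum_{k>=0} Bell_k x^k / k!, where Bell_k is the k-th Bell number.
So the coefficient of x^8 is 2 * Bell_8 / 8!.
Computing: Bell_8 = 4140 and 8! = 40320, giving
2 * 4140/40320 = 23/112.

23/112


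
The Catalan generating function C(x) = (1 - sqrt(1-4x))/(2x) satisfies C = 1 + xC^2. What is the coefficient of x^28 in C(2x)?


Substituting x -> 2x scales the n-th coefficient by 2^n, so [x^28] C(2x) = 2^28 * C_28.
C_28 = C(2*28, 28)/(29) = 7648690600760440/29 = 263747951750360.
So 2^28 * 263747951750360 = 268435456 * 263747951750360 = 70799301697173884764160.

70799301697173884764160


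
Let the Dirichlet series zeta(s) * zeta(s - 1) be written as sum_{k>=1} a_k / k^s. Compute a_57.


Convolution gives a_k = sum_{d | k} d * 1 = sum_{d | k} d = sigma(k), the sum of positive divisors of k.
For k = 57, the divisors are 1, 3, 19, 57, so
sigma(57) = 1 + 3 + 19 + 57 = 80.

80


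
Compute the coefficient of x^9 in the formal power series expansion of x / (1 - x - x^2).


Let f(x) = sum_{k>=0} a_k x^k. Multiplying f(x) * (1 - x - x^2) = x and matching coefficients gives a_0 = 0, a_1 = 1, and a_k = a_{k-1} + a_{k-2} for k >= 2. These are the Fibonacci numbers F_k.
Iterating from F_0 = 0, F_1 = 1:
F_0=0, F_1=1, F_2=1, F_3=2, F_4=3, F_5=5, F_6=8, F_7=13, F_8=21, F_9=34
F_9 = 34.

34


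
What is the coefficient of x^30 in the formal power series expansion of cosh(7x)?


The Maclaurin series is cosh(t) = sum_{m>=0} t^(2m) / (2m)!, so substituting t = 7x, only even powers of x are nonzero, with coefficient of x^(2m) equal to 7^(2m) / (2m)!.
For x^30 the coefficient is 7^30/30! = 22539340290692258087863249/265252859812191058636308480000000 = 9387480337647754305649/110475993257888820756480000000.

9387480337647754305649/110475993257888820756480000000


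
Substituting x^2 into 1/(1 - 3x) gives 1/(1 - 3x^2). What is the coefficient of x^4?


The coefficient of x^(2m) in 1/(1 - 3x^2) is 3^m.
With n = 4 = 2*2, the coefficient is 3^2 = 9.

9


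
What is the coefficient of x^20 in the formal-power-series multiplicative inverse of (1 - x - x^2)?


Let the inverse be f(x) = sum_{k>=0} a_k x^k. From f(x) * (1 - x - x^2) = 1 and matching coefficients:
 x^0: a_0 = 1.
 x^1: a_1 - a_0 = 0, so a_1 = 1.
 x^k (k >= 2): a_k - a_{k-1} - a_{k-2} = 0, i.e. a_k = a_{k-1} + a_{k-2}.
This is the Fibonacci-type recurrence shifted so that a_0 = a_1 = 1.
Iterating: a_0=1, a_1=1, a_2=2, a_3=3, a_4=5, a_5=8, a_6=13, a_7=21, a_8=34, a_9=55, ...
a_20 = 10946.

10946


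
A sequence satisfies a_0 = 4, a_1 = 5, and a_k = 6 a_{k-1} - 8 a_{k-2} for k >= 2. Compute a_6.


The characteristic equation is t^2 - 6 t + 8 = 0, with roots r_1 = 4 and r_2 = 2 (so c_1 = r_1 + r_2, c_2 = -r_1 r_2 as required).
One can use the closed form a_n = A r_1^n + B r_2^n, but direct iteration is more reliable:
a_0 = 4, a_1 = 5, a_2 = -2, a_3 = -52, a_4 = -296, a_5 = -1360, a_6 = -5792.
So a_6 = -5792.

-5792


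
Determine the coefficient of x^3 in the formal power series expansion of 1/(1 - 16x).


The geometric series identity gives 1/(1 - c x) = sum_{k>=0} c^k x^k, so the coefficient of x^k is c^k.
Here c = 16 and k = 3.
Computing: 16^3 = 4096

4096


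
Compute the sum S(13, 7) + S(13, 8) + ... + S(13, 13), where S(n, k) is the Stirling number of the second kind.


By definition, S(n, k) counts partitions of an n-set into exactly k nonempty blocks.
Computing row n = 13 for k = 7..13:
S(13, k): 5715424, 1899612, 359502, 39325, 2431, 78, 1
Sum = 8016373.

8016373


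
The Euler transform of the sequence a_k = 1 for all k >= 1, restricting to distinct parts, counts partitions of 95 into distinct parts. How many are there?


Partitions of 95 into distinct parts can be computed via generating function.
Product (1+x)(1+x^2)(1+x^3)...
The coefficient of x^95 = 291874

291874


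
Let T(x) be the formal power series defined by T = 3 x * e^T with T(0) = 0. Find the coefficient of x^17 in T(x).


Apply the Lagrange inversion formula: if T = 3 x * phi(T) with phi(t) = e^t, then
[x^n] T = 3^n * (1/n) [t^(n-1)] phi(t)^n = 3^n * (1/n) [t^(n-1)] e^(n t) = 3^n * (1/n) * n^(n-1) / (n-1)! = 3^n * n^(n-1) / n!.
When c = 1 this is the Cayley count of rooted labeled trees on n vertices, divided by n!.
For n = 17: 3^17 * 17^16 / 17! = 129140163 * 48661191875666868481/355687428096000 = 507069656305809338282571/28700672000.

507069656305809338282571/28700672000


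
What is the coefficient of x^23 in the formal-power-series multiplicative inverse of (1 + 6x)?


The inverse is 1/(1 + 6x). Apply the geometric identity 1/(1 - y) = sum_{k>=0} y^k with y = -6x:
1/(1 + 6x) = sum_{k>=0} (-6)^k x^k.
So the coefficient of x^23 is (-6)^23 = -789730223053602816.

-789730223053602816


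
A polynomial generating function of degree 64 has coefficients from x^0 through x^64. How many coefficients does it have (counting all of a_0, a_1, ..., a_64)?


A polynomial of degree 64 takes the form a_0 + a_1 x + ... + a_64 x^64.
The number of coefficients is 64 + 1 = 65.

65


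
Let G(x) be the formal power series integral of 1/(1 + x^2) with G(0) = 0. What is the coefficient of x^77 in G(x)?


1/(1 + x^2) = sum_{j>=0} (-1)^j x^(2j). Integrating termwise with G(0) = 0:
G(x) = sum_{j>=0} (-1)^j x^(2j+1) / (2j+1) = arctan(x).
Only odd powers are nonzero. For x^77 write 77 = 2*38 + 1, giving
(-1)^38 / 77 = 1/77 = 1/77.

1/77


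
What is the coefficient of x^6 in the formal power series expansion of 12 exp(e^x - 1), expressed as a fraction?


exp(e^x - 1) is the exponential generating function for the Bell numbers Bell_k: exp(e^x - 1) = sum_{k>=0} Bell_k x^k / k!.
So the coefficient of x^6 in 12 exp(e^x - 1) is 12 Bell_6 / 6!.
Computing: Bell_6 = 203 and 6! = 720, giving
12 * 203/720 = 203/60.

203/60


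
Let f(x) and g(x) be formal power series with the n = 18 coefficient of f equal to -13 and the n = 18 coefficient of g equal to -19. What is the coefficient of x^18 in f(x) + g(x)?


Addition of formal power series is termwise.
The coefficient of x^18 in f + g = -13 + -19
= -32

-32


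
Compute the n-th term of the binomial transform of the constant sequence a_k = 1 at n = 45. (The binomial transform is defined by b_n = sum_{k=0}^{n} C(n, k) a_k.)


With a_k = 1 for all k, b_n = sum_{k=0}^{n} C(n, k) = 2^n by the binomial theorem.
For n = 45: 2^45 = 35184372088832.

35184372088832


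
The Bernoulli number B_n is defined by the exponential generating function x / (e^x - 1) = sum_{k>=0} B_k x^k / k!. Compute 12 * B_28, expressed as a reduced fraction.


Bernoulli numbers can also be computed recursively via B_0 = 1 and sum_{j=0}^{m} C(m+1, j) B_j = 0 for m >= 1. Odd-index Bernoulli numbers vanish for k >= 3.
Computing B_28 = -23749461029/870, so 12 * B_28 = 12 * -23749461029/870 = -47498922058/145.

-47498922058/145


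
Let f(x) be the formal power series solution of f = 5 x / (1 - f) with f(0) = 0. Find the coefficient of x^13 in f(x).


Apply Lagrange inversion: f = 5 x * phi(f) with phi(t) = 1/(1 - t), so
[x^n] f = 5^n * (1/n) [t^(n-1)] phi(t)^n = 5^n * (1/n) [t^(n-1)] (1 - t)^(-n) = 5^n * (1/n) C(2n - 2, n - 1) = 5^n * C_{n-1}.
For n = 13: C_12 = C(24, 12) / 13 = 2704156/13 = 208012.
With the 5^13 = 1220703125 factor, the coefficient is 1220703125 * 208012 = 253920898437500.

253920898437500


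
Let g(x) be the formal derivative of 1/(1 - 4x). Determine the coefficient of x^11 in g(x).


Differentiate termwise: d/dx sum_{k>=0} 4^k x^k = sum_{k>=1} k 4^k x^(k-1) = sum_{j>=0} (j+1) 4^(j+1) x^j.
Equivalently, d/dx [1/(1 - 4x)] = 4/(1 - 4x)^2.
For j = 11: 12 * 4^12 = 12 * 16777216 = 201326592.

201326592


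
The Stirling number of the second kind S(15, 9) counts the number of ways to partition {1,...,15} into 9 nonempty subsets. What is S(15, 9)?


Using the explicit formula S(n,k) = (1/k!) sum_{j=0}^{k} (-1)^(k-j) C(k,j) j^n:
S(15, 9) = 67128490
Equivalently, S(n,k) is n! times the coefficient of x^n in the EGF (e^x - 1)^k / k!.

67128490


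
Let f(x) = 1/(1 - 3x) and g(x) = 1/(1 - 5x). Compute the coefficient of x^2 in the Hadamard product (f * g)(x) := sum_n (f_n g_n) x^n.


f has coefficients f_k = 3^k and g has coefficients g_k = 5^k, so the Hadamard product has coefficient (f*g)_k = 3^k * 5^k = 15^k.
For k = 2: 15^2 = 225.

225


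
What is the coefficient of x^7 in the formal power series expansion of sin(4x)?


The Maclaurin series is sin(t) = sum_{k>=0} (-1)^k t^(2k+1) / (2k+1)!, so substituting t = 4x, only odd powers of x are nonzero, with coefficient of x^(2k+1) equal to (-1)^k 4^(2k+1) / (2k+1)!.
Write 7 = 2*3 + 1, giving the coefficient (-1)^3 * 4^7 / 7! = -16384/5040 = -1024/315.

-1024/315


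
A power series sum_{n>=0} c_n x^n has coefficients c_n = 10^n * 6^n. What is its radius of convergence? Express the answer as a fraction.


By the root test (Cauchy-Hadamard), the radius is R = 1 / limsup_n |c_n|^(1/n).
Here |c_n|^(1/n) = (10^n * 6^n)^(1/n) = 10 * 6 = 60 for all n.
So R = 1/60 = 1/60.

1/60


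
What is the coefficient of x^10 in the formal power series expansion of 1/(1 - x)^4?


The expansion 1/(1 - x)^r = sum_{k>=0} C(k + r - 1, r - 1) x^k follows from the multiset / negative-binomial theorem (or from repeated differentiation of the geometric series).
For r = 4 and k = 10:
C(13, 3) = 6227020800 / (6 * 3628800) = 286.

286


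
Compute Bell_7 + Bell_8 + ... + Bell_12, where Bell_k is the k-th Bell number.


Recall Bell_k counts set partitions of a k-set (with Bell_0 = 1 by convention).
Bell_7 through Bell_12: 877, 4140, 21147, 115975, 678570, 4213597
Sum = 877 + 4140 + 21147 + 115975 + 678570 + 4213597 = 5034306.

5034306


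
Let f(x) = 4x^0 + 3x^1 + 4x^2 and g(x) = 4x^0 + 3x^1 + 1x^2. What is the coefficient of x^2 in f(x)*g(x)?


Cauchy product at x^2:
4*1 + 3*3 + 4*4
= 29

29


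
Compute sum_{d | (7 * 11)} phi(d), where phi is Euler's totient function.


First, 7 * 11 = 77. One classical identity is sum_{d | n} phi(d) = n (each k in [1, n] has a unique gcd with n, and among the k's with gcd(k, n) = n/d there are phi(d) of them). So the sum equals 77. We also verify directly:
Divisors of 77: 1, 7, 11, 77.
phi values: 1, 6, 10, 60.
Sum = 77.

77


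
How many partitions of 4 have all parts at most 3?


Using the generating function (1-x)^(-1)(1-x^2)^(-1)(1-x^3)^(-1),
the coefficient of x^4 counts these restricted partitions.
Result = 4

4


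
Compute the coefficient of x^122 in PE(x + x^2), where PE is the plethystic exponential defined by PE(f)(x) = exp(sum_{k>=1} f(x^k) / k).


With f(x) = x + x^2, the exponent is sum_{k>=1} (x^k + x^(2k)) / k = -ln(1 - x) - ln(1 - x^2). Exponentiating:
PE(x + x^2) = 1 / ((1 - x)(1 - x^2)).
This is the generating function for partitions of n into parts of size 1 or 2. The number of 2's can be any j in 0..61, and the rest are 1's, so
[x^122] = floor(122/2) + 1 = 62.

62


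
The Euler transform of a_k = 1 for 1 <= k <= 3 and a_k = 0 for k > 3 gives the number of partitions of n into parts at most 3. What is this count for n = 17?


Partitions of 17 into parts at most 3:
Using generating function (1-x)^(-1)(1-x^2)^(-1)(1-x^3)^(-1),
the coefficient of x^17 = 33

33


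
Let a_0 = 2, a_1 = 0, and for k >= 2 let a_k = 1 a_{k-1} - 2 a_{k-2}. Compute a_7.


Iterating the recurrence forward:
a_0 = 2
a_1 = 0
a_2 = 1*0 - 2*2 = -4
a_3 = 1*-4 - 2*0 = -4
a_4 = 1*-4 - 2*-4 = 4
a_5 = 1*4 - 2*-4 = 12
a_6 = 1*12 - 2*4 = 4
a_7 = 1*4 - 2*12 = -20
So a_7 = -20.

-20


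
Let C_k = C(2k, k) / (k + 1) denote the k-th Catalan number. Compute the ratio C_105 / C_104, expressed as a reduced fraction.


Using C_k = (2k)! / (k! (k+1)!), the ratio C_{k+1}/C_k simplifies to
C_{k+1}/C_k = [(2k+2)! / ((k+1)! (k+2)!)] * [k! (k+1)! / (2k)!]
 = (2k+2)(2k+1) / ((k+1)(k+2)) = 2(2k+1) / (k+2).
For k = 104: 2(2*104 + 1) / (104 + 2) = 418/106 = 209/53.

209/53


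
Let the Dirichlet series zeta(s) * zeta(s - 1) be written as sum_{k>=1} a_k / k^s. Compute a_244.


Convolution gives a_k = sum_{d | k} d * 1 = sum_{d | k} d = sigma(k), the sum of positive divisors of k.
For k = 244, the divisors are 1, 2, 4, 61, 122, 244, so
sigma(244) = 1 + 2 + 4 + 61 + 122 + 244 = 434.

434


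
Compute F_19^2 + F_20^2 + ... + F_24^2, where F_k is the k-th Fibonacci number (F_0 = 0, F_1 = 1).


There is a standard identity sum_{k=0}^{N} F_k^2 = F_N * F_{N+1} (proved inductively from the telescoping relation F_k^2 = F_k F_{k+1} - F_{k-1} F_k). Then
sum_{k=19}^{24} F_k^2 = F_24 F_25 - F_18 F_19.
Computing: F_24 = 46368, F_25 = 75025, F_18 = 2584, F_19 = 4181.
Sum = 46368 * 75025 - 2584 * 4181 = 3467955496.

3467955496


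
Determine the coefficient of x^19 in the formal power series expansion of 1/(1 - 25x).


The geometric series identity gives 1/(1 - c x) = sum_{k>=0} c^k x^k, so the coefficient of x^k is c^k.
Here c = 25 and k = 19.
Computing: 25^19 = 363797880709171295166015625

363797880709171295166015625


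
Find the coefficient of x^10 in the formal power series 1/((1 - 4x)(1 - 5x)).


By partial fractions or Cauchy convolution:
The coefficient equals sum_{k=0}^{10} 4^k * 5^(10-k).
= 44633821

44633821


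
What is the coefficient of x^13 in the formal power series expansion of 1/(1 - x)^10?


The negative binomial / multiset identity is
1/(1 - x)^r = sum_{k>=0} C(k + r - 1, r - 1) x^k.
Here r = 10 and k = 13, so the coefficient is
C(13 + 9, 9) = C(22, 9)
= 497420

497420


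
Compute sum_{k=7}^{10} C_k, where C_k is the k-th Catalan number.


C_7 through C_10: 429, 1430, 4862, 16796
Sum = 429 + 1430 + 4862 + 16796
= 23517

23517


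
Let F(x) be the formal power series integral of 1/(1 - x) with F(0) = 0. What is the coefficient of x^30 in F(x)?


1/(1 - x) = sum_{k>=0} x^k. Integrating termwise and using F(0) = 0 gives
F(x) = sum_{k>=0} x^(k+1) / (k+1) = sum_{m>=1} x^m / m = -ln(1 - x).
So the coefficient of x^30 is 1/30 = 1/30.

1/30


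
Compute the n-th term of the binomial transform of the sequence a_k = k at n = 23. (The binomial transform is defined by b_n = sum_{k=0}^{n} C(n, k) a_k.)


With a_k = k, b_n = sum_{k=0}^{n} C(n, k) k. Using k * C(n, k) = n * C(n-1, k-1) gives b_n = n * sum_{k>=1} C(n-1, k-1) = n * 2^(n-1).
For n = 23: 23 * 2^22 = 23 * 4194304 = 96468992.

96468992


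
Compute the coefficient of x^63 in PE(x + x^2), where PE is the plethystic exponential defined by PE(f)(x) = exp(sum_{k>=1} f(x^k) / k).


With f(x) = x + x^2, the exponent is sum_{k>=1} (x^k + x^(2k)) / k = -ln(1 - x) - ln(1 - x^2). Exponentiating:
PE(x + x^2) = 1 / ((1 - x)(1 - x^2)).
This is the generating function for partitions of n into parts of size 1 or 2. The number of 2's can be any j in 0..31, and the rest are 1's, so
[x^63] = floor(63/2) + 1 = 32.

32


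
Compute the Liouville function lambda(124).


The Liouville function is lambda(k) = (-1)^Omega(k), where Omega(k) counts the prime factors of k with multiplicity.
Factoring: 124 = 2 * 2 * 31, so Omega(124) = 3.
lambda(124) = (-1)^3 = -1.

-1


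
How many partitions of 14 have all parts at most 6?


Using the generating function (1-x)^(-1)(1-x^2)^(-1)...(1-x^6)^(-1),
the coefficient of x^14 counts these restricted partitions.
Result = 90

90


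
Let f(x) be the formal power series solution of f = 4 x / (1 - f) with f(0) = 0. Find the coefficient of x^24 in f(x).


Apply Lagrange inversion: f = 4 x * phi(f) with phi(t) = 1/(1 - t), so
[x^n] f = 4^n * (1/n) [t^(n-1)] phi(t)^n = 4^n * (1/n) [t^(n-1)] (1 - t)^(-n) = 4^n * (1/n) C(2n - 2, n - 1) = 4^n * C_{n-1}.
For n = 24: C_23 = C(46, 23) / 24 = 8233430727600/24 = 343059613650.
With the 4^24 = 281474976710656 factor, the coefficient is 281474976710656 * 343059613650 = 96562696762500395198054400.

96562696762500395198054400


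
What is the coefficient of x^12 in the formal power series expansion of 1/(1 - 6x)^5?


The general identity 1/(1 - c x)^r = sum_{k>=0} c^k C(k + r - 1, r - 1) x^k follows by substituting y = c x into 1/(1 - y)^r = sum_{k>=0} C(k + r - 1, r - 1) y^k.
For c = 6, r = 5, k = 12:
6^12 * C(16, 4) = 2176782336 * 1820 = 3961743851520.

3961743851520


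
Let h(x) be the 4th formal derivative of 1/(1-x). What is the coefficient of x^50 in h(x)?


Differentiating 4 times: d^4/dx^4 [1/(1-x)] = 4!/(1-x)^5.
The expansion 1/(1-x)^5 = sum_{k>=0} C(k+4, 4) x^k, so the coefficient of x^n in 4!/(1-x)^5 is 4! * C(n+4, 4).
For n = 50: 24 * C(54, 4) = 24 * 316251 = 7590024

7590024


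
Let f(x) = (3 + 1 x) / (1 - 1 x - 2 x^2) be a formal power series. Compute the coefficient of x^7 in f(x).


Write f(x) = sum_{k>=0} a_k x^k. Multiplying both sides by 1 - 1 x - 2 x^2 gives
(1 - 1 x - 2 x^2) sum_{k>=0} a_k x^k = 3 + 1 x.
Matching coefficients:
 x^0: a_0 = 3
 x^1: a_1 - 1 a_0 = 1  =>  a_1 = 1*3 + 1 = 4
 x^k (k >= 2): a_k = 1 a_{k-1} + 2 a_{k-2}.
Iterating: a_2 = 10, a_3 = 18, a_4 = 38, a_5 = 74, a_6 = 150, a_7 = 298.
So the coefficient of x^7 is 298.

298


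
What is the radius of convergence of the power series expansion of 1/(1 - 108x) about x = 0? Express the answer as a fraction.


Expanding 1/(1 - 108x) = sum_{k>=0} 108^k x^k, the series converges when |108x| < 1, i.e., |x| < 1/108.
So the radius of convergence is 1/108 = 1/108.

1/108


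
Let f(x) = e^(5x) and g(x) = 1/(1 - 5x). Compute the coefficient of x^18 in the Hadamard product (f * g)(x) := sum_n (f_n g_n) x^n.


Expanding: f_k = 5^k/k! (from e^(5x)) and g_k = 5^k (from 1/(1 - 5x)). So the Hadamard coefficient (f * g)_k = 5^k 5^k / k! = (25)^k / k!.
For k = 18: 25^18/18! = 14551915228366851806640625/6402373705728000 = 116415321826934814453125/51218989645824.

116415321826934814453125/51218989645824


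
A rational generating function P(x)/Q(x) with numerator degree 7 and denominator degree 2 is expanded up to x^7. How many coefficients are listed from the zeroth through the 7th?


Expanding up to x^7 gives the coefficients for x^0, x^1, ..., x^7.
That is 7 + 1 = 8 coefficients in total.

8


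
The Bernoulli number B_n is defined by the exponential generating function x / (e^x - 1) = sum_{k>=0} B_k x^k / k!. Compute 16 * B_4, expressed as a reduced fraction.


Bernoulli numbers can also be computed recursively via B_0 = 1 and sum_{j=0}^{m} C(m+1, j) B_j = 0 for m >= 1. Odd-index Bernoulli numbers vanish for k >= 3.
Computing B_4 = -1/30, so 16 * B_4 = 16 * -1/30 = -8/15.

-8/15


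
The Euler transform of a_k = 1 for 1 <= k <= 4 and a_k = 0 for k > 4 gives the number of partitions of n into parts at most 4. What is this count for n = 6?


Partitions of 6 into parts at most 4:
Using generating function (1-x)^(-1)(1-x^2)^(-1)...(1-x^4)^(-1),
the coefficient of x^6 = 9

9


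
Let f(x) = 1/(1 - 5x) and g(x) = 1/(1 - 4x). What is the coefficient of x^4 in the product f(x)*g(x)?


The coefficient of x^n in f*g is the Cauchy product: sum_{k=0}^{n} a^k * b^(n-k).
With a=5, b=4, n=4:
sum_{k=0}^{4} 5^k * 4^(4-k)
= 2101

2101


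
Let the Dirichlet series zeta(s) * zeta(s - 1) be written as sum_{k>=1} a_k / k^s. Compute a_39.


Convolution gives a_k = sum_{d | k} d * 1 = sum_{d | k} d = sigma(k), the sum of positive divisors of k.
For k = 39, the divisors are 1, 3, 13, 39, so
sigma(39) = 1 + 3 + 13 + 39 = 56.

56


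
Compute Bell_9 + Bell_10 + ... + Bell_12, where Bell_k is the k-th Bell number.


Recall Bell_k counts set partitions of a k-set (with Bell_0 = 1 by convention).
Bell_9 through Bell_12: 21147, 115975, 678570, 4213597
Sum = 21147 + 115975 + 678570 + 4213597 = 5029289.

5029289


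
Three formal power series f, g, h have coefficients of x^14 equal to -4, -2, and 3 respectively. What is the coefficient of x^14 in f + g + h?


Series addition is componentwise:
-4 + -2 + 3
= -3

-3


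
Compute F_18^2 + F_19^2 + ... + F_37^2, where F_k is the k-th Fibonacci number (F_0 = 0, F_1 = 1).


There is a standard identity sum_{k=0}^{N} F_k^2 = F_N * F_{N+1} (proved inductively from the telescoping relation F_k^2 = F_k F_{k+1} - F_{k-1} F_k). Then
sum_{k=18}^{37} F_k^2 = F_37 F_38 - F_17 F_18.
Computing: F_37 = 24157817, F_38 = 39088169, F_17 = 1597, F_18 = 2584.
Sum = 24157817 * 39088169 - 1597 * 2584 = 944284829440425.

944284829440425


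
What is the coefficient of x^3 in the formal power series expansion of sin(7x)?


The Maclaurin series is sin(t) = sum_{k>=0} (-1)^k t^(2k+1) / (2k+1)!, so substituting t = 7x, only odd powers of x are nonzero, with coefficient of x^(2k+1) equal to (-1)^k 7^(2k+1) / (2k+1)!.
Write 3 = 2*1 + 1, giving the coefficient (-1)^1 * 7^3 / 3! = -343/6 = -343/6.

-343/6


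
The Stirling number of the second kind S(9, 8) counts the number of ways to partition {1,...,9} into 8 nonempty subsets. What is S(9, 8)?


Using the explicit formula S(n,k) = (1/k!) sum_{j=0}^{k} (-1)^(k-j) C(k,j) j^n:
S(9, 8) = 36
Equivalently, S(n,k) is n! times the coefficient of x^n in the EGF (e^x - 1)^k / k!.

36


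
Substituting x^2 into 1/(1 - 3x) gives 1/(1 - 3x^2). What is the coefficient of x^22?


The coefficient of x^(2m) in 1/(1 - 3x^2) is 3^m.
With n = 22 = 2*11, the coefficient is 3^11 = 177147.

177147
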